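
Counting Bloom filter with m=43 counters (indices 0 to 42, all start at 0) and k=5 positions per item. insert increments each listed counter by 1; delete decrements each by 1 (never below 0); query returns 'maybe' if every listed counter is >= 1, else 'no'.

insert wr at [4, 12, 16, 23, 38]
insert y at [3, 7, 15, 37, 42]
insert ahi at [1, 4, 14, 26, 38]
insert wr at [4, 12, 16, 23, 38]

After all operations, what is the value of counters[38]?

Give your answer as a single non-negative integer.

Answer: 3

Derivation:
Step 1: insert wr at [4, 12, 16, 23, 38] -> counters=[0,0,0,0,1,0,0,0,0,0,0,0,1,0,0,0,1,0,0,0,0,0,0,1,0,0,0,0,0,0,0,0,0,0,0,0,0,0,1,0,0,0,0]
Step 2: insert y at [3, 7, 15, 37, 42] -> counters=[0,0,0,1,1,0,0,1,0,0,0,0,1,0,0,1,1,0,0,0,0,0,0,1,0,0,0,0,0,0,0,0,0,0,0,0,0,1,1,0,0,0,1]
Step 3: insert ahi at [1, 4, 14, 26, 38] -> counters=[0,1,0,1,2,0,0,1,0,0,0,0,1,0,1,1,1,0,0,0,0,0,0,1,0,0,1,0,0,0,0,0,0,0,0,0,0,1,2,0,0,0,1]
Step 4: insert wr at [4, 12, 16, 23, 38] -> counters=[0,1,0,1,3,0,0,1,0,0,0,0,2,0,1,1,2,0,0,0,0,0,0,2,0,0,1,0,0,0,0,0,0,0,0,0,0,1,3,0,0,0,1]
Final counters=[0,1,0,1,3,0,0,1,0,0,0,0,2,0,1,1,2,0,0,0,0,0,0,2,0,0,1,0,0,0,0,0,0,0,0,0,0,1,3,0,0,0,1] -> counters[38]=3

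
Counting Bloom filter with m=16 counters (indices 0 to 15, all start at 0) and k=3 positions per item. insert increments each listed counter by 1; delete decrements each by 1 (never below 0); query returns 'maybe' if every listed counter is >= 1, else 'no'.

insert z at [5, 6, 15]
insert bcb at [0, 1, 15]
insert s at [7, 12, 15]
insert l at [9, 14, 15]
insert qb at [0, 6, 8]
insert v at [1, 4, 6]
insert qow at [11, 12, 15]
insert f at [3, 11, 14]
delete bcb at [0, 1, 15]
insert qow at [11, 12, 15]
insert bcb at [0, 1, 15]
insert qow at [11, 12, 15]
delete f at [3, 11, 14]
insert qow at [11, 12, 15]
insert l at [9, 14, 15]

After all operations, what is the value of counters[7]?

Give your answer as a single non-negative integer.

Step 1: insert z at [5, 6, 15] -> counters=[0,0,0,0,0,1,1,0,0,0,0,0,0,0,0,1]
Step 2: insert bcb at [0, 1, 15] -> counters=[1,1,0,0,0,1,1,0,0,0,0,0,0,0,0,2]
Step 3: insert s at [7, 12, 15] -> counters=[1,1,0,0,0,1,1,1,0,0,0,0,1,0,0,3]
Step 4: insert l at [9, 14, 15] -> counters=[1,1,0,0,0,1,1,1,0,1,0,0,1,0,1,4]
Step 5: insert qb at [0, 6, 8] -> counters=[2,1,0,0,0,1,2,1,1,1,0,0,1,0,1,4]
Step 6: insert v at [1, 4, 6] -> counters=[2,2,0,0,1,1,3,1,1,1,0,0,1,0,1,4]
Step 7: insert qow at [11, 12, 15] -> counters=[2,2,0,0,1,1,3,1,1,1,0,1,2,0,1,5]
Step 8: insert f at [3, 11, 14] -> counters=[2,2,0,1,1,1,3,1,1,1,0,2,2,0,2,5]
Step 9: delete bcb at [0, 1, 15] -> counters=[1,1,0,1,1,1,3,1,1,1,0,2,2,0,2,4]
Step 10: insert qow at [11, 12, 15] -> counters=[1,1,0,1,1,1,3,1,1,1,0,3,3,0,2,5]
Step 11: insert bcb at [0, 1, 15] -> counters=[2,2,0,1,1,1,3,1,1,1,0,3,3,0,2,6]
Step 12: insert qow at [11, 12, 15] -> counters=[2,2,0,1,1,1,3,1,1,1,0,4,4,0,2,7]
Step 13: delete f at [3, 11, 14] -> counters=[2,2,0,0,1,1,3,1,1,1,0,3,4,0,1,7]
Step 14: insert qow at [11, 12, 15] -> counters=[2,2,0,0,1,1,3,1,1,1,0,4,5,0,1,8]
Step 15: insert l at [9, 14, 15] -> counters=[2,2,0,0,1,1,3,1,1,2,0,4,5,0,2,9]
Final counters=[2,2,0,0,1,1,3,1,1,2,0,4,5,0,2,9] -> counters[7]=1

Answer: 1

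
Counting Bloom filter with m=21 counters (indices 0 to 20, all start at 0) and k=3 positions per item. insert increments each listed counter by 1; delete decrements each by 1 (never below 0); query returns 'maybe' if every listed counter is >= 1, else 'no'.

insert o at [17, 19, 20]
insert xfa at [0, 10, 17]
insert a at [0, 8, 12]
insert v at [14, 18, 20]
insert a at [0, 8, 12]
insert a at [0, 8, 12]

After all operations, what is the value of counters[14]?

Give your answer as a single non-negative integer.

Answer: 1

Derivation:
Step 1: insert o at [17, 19, 20] -> counters=[0,0,0,0,0,0,0,0,0,0,0,0,0,0,0,0,0,1,0,1,1]
Step 2: insert xfa at [0, 10, 17] -> counters=[1,0,0,0,0,0,0,0,0,0,1,0,0,0,0,0,0,2,0,1,1]
Step 3: insert a at [0, 8, 12] -> counters=[2,0,0,0,0,0,0,0,1,0,1,0,1,0,0,0,0,2,0,1,1]
Step 4: insert v at [14, 18, 20] -> counters=[2,0,0,0,0,0,0,0,1,0,1,0,1,0,1,0,0,2,1,1,2]
Step 5: insert a at [0, 8, 12] -> counters=[3,0,0,0,0,0,0,0,2,0,1,0,2,0,1,0,0,2,1,1,2]
Step 6: insert a at [0, 8, 12] -> counters=[4,0,0,0,0,0,0,0,3,0,1,0,3,0,1,0,0,2,1,1,2]
Final counters=[4,0,0,0,0,0,0,0,3,0,1,0,3,0,1,0,0,2,1,1,2] -> counters[14]=1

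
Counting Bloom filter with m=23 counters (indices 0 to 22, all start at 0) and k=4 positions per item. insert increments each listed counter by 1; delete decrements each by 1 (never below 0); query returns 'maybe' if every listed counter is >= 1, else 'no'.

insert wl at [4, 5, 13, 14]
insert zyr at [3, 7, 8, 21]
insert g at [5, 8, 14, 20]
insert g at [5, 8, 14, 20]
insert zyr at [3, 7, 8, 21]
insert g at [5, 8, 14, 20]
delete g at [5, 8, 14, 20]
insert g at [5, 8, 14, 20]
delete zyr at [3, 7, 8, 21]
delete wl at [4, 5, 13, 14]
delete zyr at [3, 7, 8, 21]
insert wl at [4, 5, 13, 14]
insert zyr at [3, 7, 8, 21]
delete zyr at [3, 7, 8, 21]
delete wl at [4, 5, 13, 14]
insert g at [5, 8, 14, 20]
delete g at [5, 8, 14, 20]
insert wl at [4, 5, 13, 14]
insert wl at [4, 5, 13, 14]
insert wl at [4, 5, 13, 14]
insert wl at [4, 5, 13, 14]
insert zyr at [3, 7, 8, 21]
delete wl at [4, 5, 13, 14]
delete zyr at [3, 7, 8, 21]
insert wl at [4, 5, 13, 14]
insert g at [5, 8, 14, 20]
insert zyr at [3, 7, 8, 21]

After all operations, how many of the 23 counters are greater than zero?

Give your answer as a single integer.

Step 1: insert wl at [4, 5, 13, 14] -> counters=[0,0,0,0,1,1,0,0,0,0,0,0,0,1,1,0,0,0,0,0,0,0,0]
Step 2: insert zyr at [3, 7, 8, 21] -> counters=[0,0,0,1,1,1,0,1,1,0,0,0,0,1,1,0,0,0,0,0,0,1,0]
Step 3: insert g at [5, 8, 14, 20] -> counters=[0,0,0,1,1,2,0,1,2,0,0,0,0,1,2,0,0,0,0,0,1,1,0]
Step 4: insert g at [5, 8, 14, 20] -> counters=[0,0,0,1,1,3,0,1,3,0,0,0,0,1,3,0,0,0,0,0,2,1,0]
Step 5: insert zyr at [3, 7, 8, 21] -> counters=[0,0,0,2,1,3,0,2,4,0,0,0,0,1,3,0,0,0,0,0,2,2,0]
Step 6: insert g at [5, 8, 14, 20] -> counters=[0,0,0,2,1,4,0,2,5,0,0,0,0,1,4,0,0,0,0,0,3,2,0]
Step 7: delete g at [5, 8, 14, 20] -> counters=[0,0,0,2,1,3,0,2,4,0,0,0,0,1,3,0,0,0,0,0,2,2,0]
Step 8: insert g at [5, 8, 14, 20] -> counters=[0,0,0,2,1,4,0,2,5,0,0,0,0,1,4,0,0,0,0,0,3,2,0]
Step 9: delete zyr at [3, 7, 8, 21] -> counters=[0,0,0,1,1,4,0,1,4,0,0,0,0,1,4,0,0,0,0,0,3,1,0]
Step 10: delete wl at [4, 5, 13, 14] -> counters=[0,0,0,1,0,3,0,1,4,0,0,0,0,0,3,0,0,0,0,0,3,1,0]
Step 11: delete zyr at [3, 7, 8, 21] -> counters=[0,0,0,0,0,3,0,0,3,0,0,0,0,0,3,0,0,0,0,0,3,0,0]
Step 12: insert wl at [4, 5, 13, 14] -> counters=[0,0,0,0,1,4,0,0,3,0,0,0,0,1,4,0,0,0,0,0,3,0,0]
Step 13: insert zyr at [3, 7, 8, 21] -> counters=[0,0,0,1,1,4,0,1,4,0,0,0,0,1,4,0,0,0,0,0,3,1,0]
Step 14: delete zyr at [3, 7, 8, 21] -> counters=[0,0,0,0,1,4,0,0,3,0,0,0,0,1,4,0,0,0,0,0,3,0,0]
Step 15: delete wl at [4, 5, 13, 14] -> counters=[0,0,0,0,0,3,0,0,3,0,0,0,0,0,3,0,0,0,0,0,3,0,0]
Step 16: insert g at [5, 8, 14, 20] -> counters=[0,0,0,0,0,4,0,0,4,0,0,0,0,0,4,0,0,0,0,0,4,0,0]
Step 17: delete g at [5, 8, 14, 20] -> counters=[0,0,0,0,0,3,0,0,3,0,0,0,0,0,3,0,0,0,0,0,3,0,0]
Step 18: insert wl at [4, 5, 13, 14] -> counters=[0,0,0,0,1,4,0,0,3,0,0,0,0,1,4,0,0,0,0,0,3,0,0]
Step 19: insert wl at [4, 5, 13, 14] -> counters=[0,0,0,0,2,5,0,0,3,0,0,0,0,2,5,0,0,0,0,0,3,0,0]
Step 20: insert wl at [4, 5, 13, 14] -> counters=[0,0,0,0,3,6,0,0,3,0,0,0,0,3,6,0,0,0,0,0,3,0,0]
Step 21: insert wl at [4, 5, 13, 14] -> counters=[0,0,0,0,4,7,0,0,3,0,0,0,0,4,7,0,0,0,0,0,3,0,0]
Step 22: insert zyr at [3, 7, 8, 21] -> counters=[0,0,0,1,4,7,0,1,4,0,0,0,0,4,7,0,0,0,0,0,3,1,0]
Step 23: delete wl at [4, 5, 13, 14] -> counters=[0,0,0,1,3,6,0,1,4,0,0,0,0,3,6,0,0,0,0,0,3,1,0]
Step 24: delete zyr at [3, 7, 8, 21] -> counters=[0,0,0,0,3,6,0,0,3,0,0,0,0,3,6,0,0,0,0,0,3,0,0]
Step 25: insert wl at [4, 5, 13, 14] -> counters=[0,0,0,0,4,7,0,0,3,0,0,0,0,4,7,0,0,0,0,0,3,0,0]
Step 26: insert g at [5, 8, 14, 20] -> counters=[0,0,0,0,4,8,0,0,4,0,0,0,0,4,8,0,0,0,0,0,4,0,0]
Step 27: insert zyr at [3, 7, 8, 21] -> counters=[0,0,0,1,4,8,0,1,5,0,0,0,0,4,8,0,0,0,0,0,4,1,0]
Final counters=[0,0,0,1,4,8,0,1,5,0,0,0,0,4,8,0,0,0,0,0,4,1,0] -> 9 nonzero

Answer: 9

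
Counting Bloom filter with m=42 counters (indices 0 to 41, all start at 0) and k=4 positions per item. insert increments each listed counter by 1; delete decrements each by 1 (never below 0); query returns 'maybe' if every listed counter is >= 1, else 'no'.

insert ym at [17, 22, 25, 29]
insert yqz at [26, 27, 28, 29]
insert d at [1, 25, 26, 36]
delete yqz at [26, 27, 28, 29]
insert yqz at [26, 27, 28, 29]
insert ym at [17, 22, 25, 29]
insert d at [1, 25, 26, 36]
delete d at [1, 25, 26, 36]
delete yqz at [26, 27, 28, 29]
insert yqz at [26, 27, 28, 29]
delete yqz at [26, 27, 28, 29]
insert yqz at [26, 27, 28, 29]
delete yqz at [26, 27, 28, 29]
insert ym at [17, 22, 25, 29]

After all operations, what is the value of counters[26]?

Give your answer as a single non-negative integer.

Answer: 1

Derivation:
Step 1: insert ym at [17, 22, 25, 29] -> counters=[0,0,0,0,0,0,0,0,0,0,0,0,0,0,0,0,0,1,0,0,0,0,1,0,0,1,0,0,0,1,0,0,0,0,0,0,0,0,0,0,0,0]
Step 2: insert yqz at [26, 27, 28, 29] -> counters=[0,0,0,0,0,0,0,0,0,0,0,0,0,0,0,0,0,1,0,0,0,0,1,0,0,1,1,1,1,2,0,0,0,0,0,0,0,0,0,0,0,0]
Step 3: insert d at [1, 25, 26, 36] -> counters=[0,1,0,0,0,0,0,0,0,0,0,0,0,0,0,0,0,1,0,0,0,0,1,0,0,2,2,1,1,2,0,0,0,0,0,0,1,0,0,0,0,0]
Step 4: delete yqz at [26, 27, 28, 29] -> counters=[0,1,0,0,0,0,0,0,0,0,0,0,0,0,0,0,0,1,0,0,0,0,1,0,0,2,1,0,0,1,0,0,0,0,0,0,1,0,0,0,0,0]
Step 5: insert yqz at [26, 27, 28, 29] -> counters=[0,1,0,0,0,0,0,0,0,0,0,0,0,0,0,0,0,1,0,0,0,0,1,0,0,2,2,1,1,2,0,0,0,0,0,0,1,0,0,0,0,0]
Step 6: insert ym at [17, 22, 25, 29] -> counters=[0,1,0,0,0,0,0,0,0,0,0,0,0,0,0,0,0,2,0,0,0,0,2,0,0,3,2,1,1,3,0,0,0,0,0,0,1,0,0,0,0,0]
Step 7: insert d at [1, 25, 26, 36] -> counters=[0,2,0,0,0,0,0,0,0,0,0,0,0,0,0,0,0,2,0,0,0,0,2,0,0,4,3,1,1,3,0,0,0,0,0,0,2,0,0,0,0,0]
Step 8: delete d at [1, 25, 26, 36] -> counters=[0,1,0,0,0,0,0,0,0,0,0,0,0,0,0,0,0,2,0,0,0,0,2,0,0,3,2,1,1,3,0,0,0,0,0,0,1,0,0,0,0,0]
Step 9: delete yqz at [26, 27, 28, 29] -> counters=[0,1,0,0,0,0,0,0,0,0,0,0,0,0,0,0,0,2,0,0,0,0,2,0,0,3,1,0,0,2,0,0,0,0,0,0,1,0,0,0,0,0]
Step 10: insert yqz at [26, 27, 28, 29] -> counters=[0,1,0,0,0,0,0,0,0,0,0,0,0,0,0,0,0,2,0,0,0,0,2,0,0,3,2,1,1,3,0,0,0,0,0,0,1,0,0,0,0,0]
Step 11: delete yqz at [26, 27, 28, 29] -> counters=[0,1,0,0,0,0,0,0,0,0,0,0,0,0,0,0,0,2,0,0,0,0,2,0,0,3,1,0,0,2,0,0,0,0,0,0,1,0,0,0,0,0]
Step 12: insert yqz at [26, 27, 28, 29] -> counters=[0,1,0,0,0,0,0,0,0,0,0,0,0,0,0,0,0,2,0,0,0,0,2,0,0,3,2,1,1,3,0,0,0,0,0,0,1,0,0,0,0,0]
Step 13: delete yqz at [26, 27, 28, 29] -> counters=[0,1,0,0,0,0,0,0,0,0,0,0,0,0,0,0,0,2,0,0,0,0,2,0,0,3,1,0,0,2,0,0,0,0,0,0,1,0,0,0,0,0]
Step 14: insert ym at [17, 22, 25, 29] -> counters=[0,1,0,0,0,0,0,0,0,0,0,0,0,0,0,0,0,3,0,0,0,0,3,0,0,4,1,0,0,3,0,0,0,0,0,0,1,0,0,0,0,0]
Final counters=[0,1,0,0,0,0,0,0,0,0,0,0,0,0,0,0,0,3,0,0,0,0,3,0,0,4,1,0,0,3,0,0,0,0,0,0,1,0,0,0,0,0] -> counters[26]=1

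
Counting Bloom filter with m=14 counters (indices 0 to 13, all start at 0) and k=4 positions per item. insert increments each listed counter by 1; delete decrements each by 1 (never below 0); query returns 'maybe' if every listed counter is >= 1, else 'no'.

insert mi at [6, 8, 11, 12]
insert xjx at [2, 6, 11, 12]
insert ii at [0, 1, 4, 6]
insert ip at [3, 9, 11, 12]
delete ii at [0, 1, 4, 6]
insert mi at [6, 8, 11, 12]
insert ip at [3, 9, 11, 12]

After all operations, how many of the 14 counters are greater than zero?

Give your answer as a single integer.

Answer: 7

Derivation:
Step 1: insert mi at [6, 8, 11, 12] -> counters=[0,0,0,0,0,0,1,0,1,0,0,1,1,0]
Step 2: insert xjx at [2, 6, 11, 12] -> counters=[0,0,1,0,0,0,2,0,1,0,0,2,2,0]
Step 3: insert ii at [0, 1, 4, 6] -> counters=[1,1,1,0,1,0,3,0,1,0,0,2,2,0]
Step 4: insert ip at [3, 9, 11, 12] -> counters=[1,1,1,1,1,0,3,0,1,1,0,3,3,0]
Step 5: delete ii at [0, 1, 4, 6] -> counters=[0,0,1,1,0,0,2,0,1,1,0,3,3,0]
Step 6: insert mi at [6, 8, 11, 12] -> counters=[0,0,1,1,0,0,3,0,2,1,0,4,4,0]
Step 7: insert ip at [3, 9, 11, 12] -> counters=[0,0,1,2,0,0,3,0,2,2,0,5,5,0]
Final counters=[0,0,1,2,0,0,3,0,2,2,0,5,5,0] -> 7 nonzero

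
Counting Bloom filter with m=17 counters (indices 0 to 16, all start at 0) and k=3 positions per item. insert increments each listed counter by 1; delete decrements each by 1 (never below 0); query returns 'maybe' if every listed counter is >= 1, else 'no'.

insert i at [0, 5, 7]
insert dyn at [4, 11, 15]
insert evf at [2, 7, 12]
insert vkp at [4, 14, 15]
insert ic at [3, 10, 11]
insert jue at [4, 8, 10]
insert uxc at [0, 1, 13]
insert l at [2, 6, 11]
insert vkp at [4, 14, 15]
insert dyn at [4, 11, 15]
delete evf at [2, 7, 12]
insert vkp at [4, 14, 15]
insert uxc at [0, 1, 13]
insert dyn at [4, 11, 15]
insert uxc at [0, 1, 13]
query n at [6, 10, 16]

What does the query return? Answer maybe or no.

Answer: no

Derivation:
Step 1: insert i at [0, 5, 7] -> counters=[1,0,0,0,0,1,0,1,0,0,0,0,0,0,0,0,0]
Step 2: insert dyn at [4, 11, 15] -> counters=[1,0,0,0,1,1,0,1,0,0,0,1,0,0,0,1,0]
Step 3: insert evf at [2, 7, 12] -> counters=[1,0,1,0,1,1,0,2,0,0,0,1,1,0,0,1,0]
Step 4: insert vkp at [4, 14, 15] -> counters=[1,0,1,0,2,1,0,2,0,0,0,1,1,0,1,2,0]
Step 5: insert ic at [3, 10, 11] -> counters=[1,0,1,1,2,1,0,2,0,0,1,2,1,0,1,2,0]
Step 6: insert jue at [4, 8, 10] -> counters=[1,0,1,1,3,1,0,2,1,0,2,2,1,0,1,2,0]
Step 7: insert uxc at [0, 1, 13] -> counters=[2,1,1,1,3,1,0,2,1,0,2,2,1,1,1,2,0]
Step 8: insert l at [2, 6, 11] -> counters=[2,1,2,1,3,1,1,2,1,0,2,3,1,1,1,2,0]
Step 9: insert vkp at [4, 14, 15] -> counters=[2,1,2,1,4,1,1,2,1,0,2,3,1,1,2,3,0]
Step 10: insert dyn at [4, 11, 15] -> counters=[2,1,2,1,5,1,1,2,1,0,2,4,1,1,2,4,0]
Step 11: delete evf at [2, 7, 12] -> counters=[2,1,1,1,5,1,1,1,1,0,2,4,0,1,2,4,0]
Step 12: insert vkp at [4, 14, 15] -> counters=[2,1,1,1,6,1,1,1,1,0,2,4,0,1,3,5,0]
Step 13: insert uxc at [0, 1, 13] -> counters=[3,2,1,1,6,1,1,1,1,0,2,4,0,2,3,5,0]
Step 14: insert dyn at [4, 11, 15] -> counters=[3,2,1,1,7,1,1,1,1,0,2,5,0,2,3,6,0]
Step 15: insert uxc at [0, 1, 13] -> counters=[4,3,1,1,7,1,1,1,1,0,2,5,0,3,3,6,0]
Query n: check counters[6]=1 counters[10]=2 counters[16]=0 -> no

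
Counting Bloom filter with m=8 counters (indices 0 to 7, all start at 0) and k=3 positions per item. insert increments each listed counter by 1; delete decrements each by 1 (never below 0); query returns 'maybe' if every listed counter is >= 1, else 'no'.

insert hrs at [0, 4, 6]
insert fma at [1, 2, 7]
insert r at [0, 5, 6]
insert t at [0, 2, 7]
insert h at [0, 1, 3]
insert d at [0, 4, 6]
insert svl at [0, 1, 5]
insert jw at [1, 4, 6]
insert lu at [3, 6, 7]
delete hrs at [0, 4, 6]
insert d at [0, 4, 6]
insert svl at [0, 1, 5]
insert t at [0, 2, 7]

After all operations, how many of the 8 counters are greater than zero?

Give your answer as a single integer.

Answer: 8

Derivation:
Step 1: insert hrs at [0, 4, 6] -> counters=[1,0,0,0,1,0,1,0]
Step 2: insert fma at [1, 2, 7] -> counters=[1,1,1,0,1,0,1,1]
Step 3: insert r at [0, 5, 6] -> counters=[2,1,1,0,1,1,2,1]
Step 4: insert t at [0, 2, 7] -> counters=[3,1,2,0,1,1,2,2]
Step 5: insert h at [0, 1, 3] -> counters=[4,2,2,1,1,1,2,2]
Step 6: insert d at [0, 4, 6] -> counters=[5,2,2,1,2,1,3,2]
Step 7: insert svl at [0, 1, 5] -> counters=[6,3,2,1,2,2,3,2]
Step 8: insert jw at [1, 4, 6] -> counters=[6,4,2,1,3,2,4,2]
Step 9: insert lu at [3, 6, 7] -> counters=[6,4,2,2,3,2,5,3]
Step 10: delete hrs at [0, 4, 6] -> counters=[5,4,2,2,2,2,4,3]
Step 11: insert d at [0, 4, 6] -> counters=[6,4,2,2,3,2,5,3]
Step 12: insert svl at [0, 1, 5] -> counters=[7,5,2,2,3,3,5,3]
Step 13: insert t at [0, 2, 7] -> counters=[8,5,3,2,3,3,5,4]
Final counters=[8,5,3,2,3,3,5,4] -> 8 nonzero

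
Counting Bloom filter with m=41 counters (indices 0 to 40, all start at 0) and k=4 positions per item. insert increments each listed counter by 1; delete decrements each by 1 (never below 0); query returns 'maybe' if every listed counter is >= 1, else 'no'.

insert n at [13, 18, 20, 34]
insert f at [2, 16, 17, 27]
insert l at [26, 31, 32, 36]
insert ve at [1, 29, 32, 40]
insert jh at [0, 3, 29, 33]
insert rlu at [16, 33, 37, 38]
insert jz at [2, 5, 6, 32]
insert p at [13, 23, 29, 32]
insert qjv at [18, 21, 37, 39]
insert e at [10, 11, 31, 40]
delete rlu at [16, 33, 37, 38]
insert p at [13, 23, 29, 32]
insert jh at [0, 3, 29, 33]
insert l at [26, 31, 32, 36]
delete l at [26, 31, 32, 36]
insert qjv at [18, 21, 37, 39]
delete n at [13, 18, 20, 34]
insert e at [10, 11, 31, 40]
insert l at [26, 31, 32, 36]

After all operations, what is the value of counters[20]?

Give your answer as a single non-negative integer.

Step 1: insert n at [13, 18, 20, 34] -> counters=[0,0,0,0,0,0,0,0,0,0,0,0,0,1,0,0,0,0,1,0,1,0,0,0,0,0,0,0,0,0,0,0,0,0,1,0,0,0,0,0,0]
Step 2: insert f at [2, 16, 17, 27] -> counters=[0,0,1,0,0,0,0,0,0,0,0,0,0,1,0,0,1,1,1,0,1,0,0,0,0,0,0,1,0,0,0,0,0,0,1,0,0,0,0,0,0]
Step 3: insert l at [26, 31, 32, 36] -> counters=[0,0,1,0,0,0,0,0,0,0,0,0,0,1,0,0,1,1,1,0,1,0,0,0,0,0,1,1,0,0,0,1,1,0,1,0,1,0,0,0,0]
Step 4: insert ve at [1, 29, 32, 40] -> counters=[0,1,1,0,0,0,0,0,0,0,0,0,0,1,0,0,1,1,1,0,1,0,0,0,0,0,1,1,0,1,0,1,2,0,1,0,1,0,0,0,1]
Step 5: insert jh at [0, 3, 29, 33] -> counters=[1,1,1,1,0,0,0,0,0,0,0,0,0,1,0,0,1,1,1,0,1,0,0,0,0,0,1,1,0,2,0,1,2,1,1,0,1,0,0,0,1]
Step 6: insert rlu at [16, 33, 37, 38] -> counters=[1,1,1,1,0,0,0,0,0,0,0,0,0,1,0,0,2,1,1,0,1,0,0,0,0,0,1,1,0,2,0,1,2,2,1,0,1,1,1,0,1]
Step 7: insert jz at [2, 5, 6, 32] -> counters=[1,1,2,1,0,1,1,0,0,0,0,0,0,1,0,0,2,1,1,0,1,0,0,0,0,0,1,1,0,2,0,1,3,2,1,0,1,1,1,0,1]
Step 8: insert p at [13, 23, 29, 32] -> counters=[1,1,2,1,0,1,1,0,0,0,0,0,0,2,0,0,2,1,1,0,1,0,0,1,0,0,1,1,0,3,0,1,4,2,1,0,1,1,1,0,1]
Step 9: insert qjv at [18, 21, 37, 39] -> counters=[1,1,2,1,0,1,1,0,0,0,0,0,0,2,0,0,2,1,2,0,1,1,0,1,0,0,1,1,0,3,0,1,4,2,1,0,1,2,1,1,1]
Step 10: insert e at [10, 11, 31, 40] -> counters=[1,1,2,1,0,1,1,0,0,0,1,1,0,2,0,0,2,1,2,0,1,1,0,1,0,0,1,1,0,3,0,2,4,2,1,0,1,2,1,1,2]
Step 11: delete rlu at [16, 33, 37, 38] -> counters=[1,1,2,1,0,1,1,0,0,0,1,1,0,2,0,0,1,1,2,0,1,1,0,1,0,0,1,1,0,3,0,2,4,1,1,0,1,1,0,1,2]
Step 12: insert p at [13, 23, 29, 32] -> counters=[1,1,2,1,0,1,1,0,0,0,1,1,0,3,0,0,1,1,2,0,1,1,0,2,0,0,1,1,0,4,0,2,5,1,1,0,1,1,0,1,2]
Step 13: insert jh at [0, 3, 29, 33] -> counters=[2,1,2,2,0,1,1,0,0,0,1,1,0,3,0,0,1,1,2,0,1,1,0,2,0,0,1,1,0,5,0,2,5,2,1,0,1,1,0,1,2]
Step 14: insert l at [26, 31, 32, 36] -> counters=[2,1,2,2,0,1,1,0,0,0,1,1,0,3,0,0,1,1,2,0,1,1,0,2,0,0,2,1,0,5,0,3,6,2,1,0,2,1,0,1,2]
Step 15: delete l at [26, 31, 32, 36] -> counters=[2,1,2,2,0,1,1,0,0,0,1,1,0,3,0,0,1,1,2,0,1,1,0,2,0,0,1,1,0,5,0,2,5,2,1,0,1,1,0,1,2]
Step 16: insert qjv at [18, 21, 37, 39] -> counters=[2,1,2,2,0,1,1,0,0,0,1,1,0,3,0,0,1,1,3,0,1,2,0,2,0,0,1,1,0,5,0,2,5,2,1,0,1,2,0,2,2]
Step 17: delete n at [13, 18, 20, 34] -> counters=[2,1,2,2,0,1,1,0,0,0,1,1,0,2,0,0,1,1,2,0,0,2,0,2,0,0,1,1,0,5,0,2,5,2,0,0,1,2,0,2,2]
Step 18: insert e at [10, 11, 31, 40] -> counters=[2,1,2,2,0,1,1,0,0,0,2,2,0,2,0,0,1,1,2,0,0,2,0,2,0,0,1,1,0,5,0,3,5,2,0,0,1,2,0,2,3]
Step 19: insert l at [26, 31, 32, 36] -> counters=[2,1,2,2,0,1,1,0,0,0,2,2,0,2,0,0,1,1,2,0,0,2,0,2,0,0,2,1,0,5,0,4,6,2,0,0,2,2,0,2,3]
Final counters=[2,1,2,2,0,1,1,0,0,0,2,2,0,2,0,0,1,1,2,0,0,2,0,2,0,0,2,1,0,5,0,4,6,2,0,0,2,2,0,2,3] -> counters[20]=0

Answer: 0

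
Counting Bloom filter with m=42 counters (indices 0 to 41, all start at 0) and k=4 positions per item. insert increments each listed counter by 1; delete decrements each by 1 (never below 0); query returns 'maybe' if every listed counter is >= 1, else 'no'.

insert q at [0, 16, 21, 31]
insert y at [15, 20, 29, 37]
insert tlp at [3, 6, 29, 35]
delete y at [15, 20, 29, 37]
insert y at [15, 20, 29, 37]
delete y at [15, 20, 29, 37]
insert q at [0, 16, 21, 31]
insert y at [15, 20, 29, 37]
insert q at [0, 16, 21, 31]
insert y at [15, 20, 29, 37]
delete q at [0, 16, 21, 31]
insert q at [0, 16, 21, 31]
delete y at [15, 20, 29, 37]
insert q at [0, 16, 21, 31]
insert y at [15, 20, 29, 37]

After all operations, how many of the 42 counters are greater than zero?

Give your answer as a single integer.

Step 1: insert q at [0, 16, 21, 31] -> counters=[1,0,0,0,0,0,0,0,0,0,0,0,0,0,0,0,1,0,0,0,0,1,0,0,0,0,0,0,0,0,0,1,0,0,0,0,0,0,0,0,0,0]
Step 2: insert y at [15, 20, 29, 37] -> counters=[1,0,0,0,0,0,0,0,0,0,0,0,0,0,0,1,1,0,0,0,1,1,0,0,0,0,0,0,0,1,0,1,0,0,0,0,0,1,0,0,0,0]
Step 3: insert tlp at [3, 6, 29, 35] -> counters=[1,0,0,1,0,0,1,0,0,0,0,0,0,0,0,1,1,0,0,0,1,1,0,0,0,0,0,0,0,2,0,1,0,0,0,1,0,1,0,0,0,0]
Step 4: delete y at [15, 20, 29, 37] -> counters=[1,0,0,1,0,0,1,0,0,0,0,0,0,0,0,0,1,0,0,0,0,1,0,0,0,0,0,0,0,1,0,1,0,0,0,1,0,0,0,0,0,0]
Step 5: insert y at [15, 20, 29, 37] -> counters=[1,0,0,1,0,0,1,0,0,0,0,0,0,0,0,1,1,0,0,0,1,1,0,0,0,0,0,0,0,2,0,1,0,0,0,1,0,1,0,0,0,0]
Step 6: delete y at [15, 20, 29, 37] -> counters=[1,0,0,1,0,0,1,0,0,0,0,0,0,0,0,0,1,0,0,0,0,1,0,0,0,0,0,0,0,1,0,1,0,0,0,1,0,0,0,0,0,0]
Step 7: insert q at [0, 16, 21, 31] -> counters=[2,0,0,1,0,0,1,0,0,0,0,0,0,0,0,0,2,0,0,0,0,2,0,0,0,0,0,0,0,1,0,2,0,0,0,1,0,0,0,0,0,0]
Step 8: insert y at [15, 20, 29, 37] -> counters=[2,0,0,1,0,0,1,0,0,0,0,0,0,0,0,1,2,0,0,0,1,2,0,0,0,0,0,0,0,2,0,2,0,0,0,1,0,1,0,0,0,0]
Step 9: insert q at [0, 16, 21, 31] -> counters=[3,0,0,1,0,0,1,0,0,0,0,0,0,0,0,1,3,0,0,0,1,3,0,0,0,0,0,0,0,2,0,3,0,0,0,1,0,1,0,0,0,0]
Step 10: insert y at [15, 20, 29, 37] -> counters=[3,0,0,1,0,0,1,0,0,0,0,0,0,0,0,2,3,0,0,0,2,3,0,0,0,0,0,0,0,3,0,3,0,0,0,1,0,2,0,0,0,0]
Step 11: delete q at [0, 16, 21, 31] -> counters=[2,0,0,1,0,0,1,0,0,0,0,0,0,0,0,2,2,0,0,0,2,2,0,0,0,0,0,0,0,3,0,2,0,0,0,1,0,2,0,0,0,0]
Step 12: insert q at [0, 16, 21, 31] -> counters=[3,0,0,1,0,0,1,0,0,0,0,0,0,0,0,2,3,0,0,0,2,3,0,0,0,0,0,0,0,3,0,3,0,0,0,1,0,2,0,0,0,0]
Step 13: delete y at [15, 20, 29, 37] -> counters=[3,0,0,1,0,0,1,0,0,0,0,0,0,0,0,1,3,0,0,0,1,3,0,0,0,0,0,0,0,2,0,3,0,0,0,1,0,1,0,0,0,0]
Step 14: insert q at [0, 16, 21, 31] -> counters=[4,0,0,1,0,0,1,0,0,0,0,0,0,0,0,1,4,0,0,0,1,4,0,0,0,0,0,0,0,2,0,4,0,0,0,1,0,1,0,0,0,0]
Step 15: insert y at [15, 20, 29, 37] -> counters=[4,0,0,1,0,0,1,0,0,0,0,0,0,0,0,2,4,0,0,0,2,4,0,0,0,0,0,0,0,3,0,4,0,0,0,1,0,2,0,0,0,0]
Final counters=[4,0,0,1,0,0,1,0,0,0,0,0,0,0,0,2,4,0,0,0,2,4,0,0,0,0,0,0,0,3,0,4,0,0,0,1,0,2,0,0,0,0] -> 11 nonzero

Answer: 11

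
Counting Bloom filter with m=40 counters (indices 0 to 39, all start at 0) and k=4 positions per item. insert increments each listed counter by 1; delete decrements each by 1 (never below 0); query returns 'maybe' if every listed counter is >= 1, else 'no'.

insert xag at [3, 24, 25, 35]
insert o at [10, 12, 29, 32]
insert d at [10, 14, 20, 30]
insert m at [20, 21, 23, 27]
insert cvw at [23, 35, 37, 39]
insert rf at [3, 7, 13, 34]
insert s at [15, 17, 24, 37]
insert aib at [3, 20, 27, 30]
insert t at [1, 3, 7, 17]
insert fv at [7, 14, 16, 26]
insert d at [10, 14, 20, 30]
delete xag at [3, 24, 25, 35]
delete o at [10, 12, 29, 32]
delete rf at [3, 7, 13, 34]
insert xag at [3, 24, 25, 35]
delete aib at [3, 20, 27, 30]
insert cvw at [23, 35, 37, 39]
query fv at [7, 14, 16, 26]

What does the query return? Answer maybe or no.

Step 1: insert xag at [3, 24, 25, 35] -> counters=[0,0,0,1,0,0,0,0,0,0,0,0,0,0,0,0,0,0,0,0,0,0,0,0,1,1,0,0,0,0,0,0,0,0,0,1,0,0,0,0]
Step 2: insert o at [10, 12, 29, 32] -> counters=[0,0,0,1,0,0,0,0,0,0,1,0,1,0,0,0,0,0,0,0,0,0,0,0,1,1,0,0,0,1,0,0,1,0,0,1,0,0,0,0]
Step 3: insert d at [10, 14, 20, 30] -> counters=[0,0,0,1,0,0,0,0,0,0,2,0,1,0,1,0,0,0,0,0,1,0,0,0,1,1,0,0,0,1,1,0,1,0,0,1,0,0,0,0]
Step 4: insert m at [20, 21, 23, 27] -> counters=[0,0,0,1,0,0,0,0,0,0,2,0,1,0,1,0,0,0,0,0,2,1,0,1,1,1,0,1,0,1,1,0,1,0,0,1,0,0,0,0]
Step 5: insert cvw at [23, 35, 37, 39] -> counters=[0,0,0,1,0,0,0,0,0,0,2,0,1,0,1,0,0,0,0,0,2,1,0,2,1,1,0,1,0,1,1,0,1,0,0,2,0,1,0,1]
Step 6: insert rf at [3, 7, 13, 34] -> counters=[0,0,0,2,0,0,0,1,0,0,2,0,1,1,1,0,0,0,0,0,2,1,0,2,1,1,0,1,0,1,1,0,1,0,1,2,0,1,0,1]
Step 7: insert s at [15, 17, 24, 37] -> counters=[0,0,0,2,0,0,0,1,0,0,2,0,1,1,1,1,0,1,0,0,2,1,0,2,2,1,0,1,0,1,1,0,1,0,1,2,0,2,0,1]
Step 8: insert aib at [3, 20, 27, 30] -> counters=[0,0,0,3,0,0,0,1,0,0,2,0,1,1,1,1,0,1,0,0,3,1,0,2,2,1,0,2,0,1,2,0,1,0,1,2,0,2,0,1]
Step 9: insert t at [1, 3, 7, 17] -> counters=[0,1,0,4,0,0,0,2,0,0,2,0,1,1,1,1,0,2,0,0,3,1,0,2,2,1,0,2,0,1,2,0,1,0,1,2,0,2,0,1]
Step 10: insert fv at [7, 14, 16, 26] -> counters=[0,1,0,4,0,0,0,3,0,0,2,0,1,1,2,1,1,2,0,0,3,1,0,2,2,1,1,2,0,1,2,0,1,0,1,2,0,2,0,1]
Step 11: insert d at [10, 14, 20, 30] -> counters=[0,1,0,4,0,0,0,3,0,0,3,0,1,1,3,1,1,2,0,0,4,1,0,2,2,1,1,2,0,1,3,0,1,0,1,2,0,2,0,1]
Step 12: delete xag at [3, 24, 25, 35] -> counters=[0,1,0,3,0,0,0,3,0,0,3,0,1,1,3,1,1,2,0,0,4,1,0,2,1,0,1,2,0,1,3,0,1,0,1,1,0,2,0,1]
Step 13: delete o at [10, 12, 29, 32] -> counters=[0,1,0,3,0,0,0,3,0,0,2,0,0,1,3,1,1,2,0,0,4,1,0,2,1,0,1,2,0,0,3,0,0,0,1,1,0,2,0,1]
Step 14: delete rf at [3, 7, 13, 34] -> counters=[0,1,0,2,0,0,0,2,0,0,2,0,0,0,3,1,1,2,0,0,4,1,0,2,1,0,1,2,0,0,3,0,0,0,0,1,0,2,0,1]
Step 15: insert xag at [3, 24, 25, 35] -> counters=[0,1,0,3,0,0,0,2,0,0,2,0,0,0,3,1,1,2,0,0,4,1,0,2,2,1,1,2,0,0,3,0,0,0,0,2,0,2,0,1]
Step 16: delete aib at [3, 20, 27, 30] -> counters=[0,1,0,2,0,0,0,2,0,0,2,0,0,0,3,1,1,2,0,0,3,1,0,2,2,1,1,1,0,0,2,0,0,0,0,2,0,2,0,1]
Step 17: insert cvw at [23, 35, 37, 39] -> counters=[0,1,0,2,0,0,0,2,0,0,2,0,0,0,3,1,1,2,0,0,3,1,0,3,2,1,1,1,0,0,2,0,0,0,0,3,0,3,0,2]
Query fv: check counters[7]=2 counters[14]=3 counters[16]=1 counters[26]=1 -> maybe

Answer: maybe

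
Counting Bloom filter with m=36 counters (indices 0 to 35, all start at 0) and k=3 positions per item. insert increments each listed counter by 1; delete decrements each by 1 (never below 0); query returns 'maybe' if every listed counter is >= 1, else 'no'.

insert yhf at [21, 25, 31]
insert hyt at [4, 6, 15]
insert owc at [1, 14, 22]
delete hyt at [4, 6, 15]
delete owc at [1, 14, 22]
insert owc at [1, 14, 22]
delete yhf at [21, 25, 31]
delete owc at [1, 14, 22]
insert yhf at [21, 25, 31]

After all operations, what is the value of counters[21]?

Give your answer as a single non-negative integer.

Step 1: insert yhf at [21, 25, 31] -> counters=[0,0,0,0,0,0,0,0,0,0,0,0,0,0,0,0,0,0,0,0,0,1,0,0,0,1,0,0,0,0,0,1,0,0,0,0]
Step 2: insert hyt at [4, 6, 15] -> counters=[0,0,0,0,1,0,1,0,0,0,0,0,0,0,0,1,0,0,0,0,0,1,0,0,0,1,0,0,0,0,0,1,0,0,0,0]
Step 3: insert owc at [1, 14, 22] -> counters=[0,1,0,0,1,0,1,0,0,0,0,0,0,0,1,1,0,0,0,0,0,1,1,0,0,1,0,0,0,0,0,1,0,0,0,0]
Step 4: delete hyt at [4, 6, 15] -> counters=[0,1,0,0,0,0,0,0,0,0,0,0,0,0,1,0,0,0,0,0,0,1,1,0,0,1,0,0,0,0,0,1,0,0,0,0]
Step 5: delete owc at [1, 14, 22] -> counters=[0,0,0,0,0,0,0,0,0,0,0,0,0,0,0,0,0,0,0,0,0,1,0,0,0,1,0,0,0,0,0,1,0,0,0,0]
Step 6: insert owc at [1, 14, 22] -> counters=[0,1,0,0,0,0,0,0,0,0,0,0,0,0,1,0,0,0,0,0,0,1,1,0,0,1,0,0,0,0,0,1,0,0,0,0]
Step 7: delete yhf at [21, 25, 31] -> counters=[0,1,0,0,0,0,0,0,0,0,0,0,0,0,1,0,0,0,0,0,0,0,1,0,0,0,0,0,0,0,0,0,0,0,0,0]
Step 8: delete owc at [1, 14, 22] -> counters=[0,0,0,0,0,0,0,0,0,0,0,0,0,0,0,0,0,0,0,0,0,0,0,0,0,0,0,0,0,0,0,0,0,0,0,0]
Step 9: insert yhf at [21, 25, 31] -> counters=[0,0,0,0,0,0,0,0,0,0,0,0,0,0,0,0,0,0,0,0,0,1,0,0,0,1,0,0,0,0,0,1,0,0,0,0]
Final counters=[0,0,0,0,0,0,0,0,0,0,0,0,0,0,0,0,0,0,0,0,0,1,0,0,0,1,0,0,0,0,0,1,0,0,0,0] -> counters[21]=1

Answer: 1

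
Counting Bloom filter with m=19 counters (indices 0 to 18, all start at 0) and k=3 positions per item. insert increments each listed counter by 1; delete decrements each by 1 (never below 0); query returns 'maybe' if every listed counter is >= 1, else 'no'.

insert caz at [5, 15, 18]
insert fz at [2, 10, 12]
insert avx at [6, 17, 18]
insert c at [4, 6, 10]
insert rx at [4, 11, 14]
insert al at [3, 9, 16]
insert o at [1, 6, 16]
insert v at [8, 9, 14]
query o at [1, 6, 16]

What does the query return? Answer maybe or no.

Answer: maybe

Derivation:
Step 1: insert caz at [5, 15, 18] -> counters=[0,0,0,0,0,1,0,0,0,0,0,0,0,0,0,1,0,0,1]
Step 2: insert fz at [2, 10, 12] -> counters=[0,0,1,0,0,1,0,0,0,0,1,0,1,0,0,1,0,0,1]
Step 3: insert avx at [6, 17, 18] -> counters=[0,0,1,0,0,1,1,0,0,0,1,0,1,0,0,1,0,1,2]
Step 4: insert c at [4, 6, 10] -> counters=[0,0,1,0,1,1,2,0,0,0,2,0,1,0,0,1,0,1,2]
Step 5: insert rx at [4, 11, 14] -> counters=[0,0,1,0,2,1,2,0,0,0,2,1,1,0,1,1,0,1,2]
Step 6: insert al at [3, 9, 16] -> counters=[0,0,1,1,2,1,2,0,0,1,2,1,1,0,1,1,1,1,2]
Step 7: insert o at [1, 6, 16] -> counters=[0,1,1,1,2,1,3,0,0,1,2,1,1,0,1,1,2,1,2]
Step 8: insert v at [8, 9, 14] -> counters=[0,1,1,1,2,1,3,0,1,2,2,1,1,0,2,1,2,1,2]
Query o: check counters[1]=1 counters[6]=3 counters[16]=2 -> maybe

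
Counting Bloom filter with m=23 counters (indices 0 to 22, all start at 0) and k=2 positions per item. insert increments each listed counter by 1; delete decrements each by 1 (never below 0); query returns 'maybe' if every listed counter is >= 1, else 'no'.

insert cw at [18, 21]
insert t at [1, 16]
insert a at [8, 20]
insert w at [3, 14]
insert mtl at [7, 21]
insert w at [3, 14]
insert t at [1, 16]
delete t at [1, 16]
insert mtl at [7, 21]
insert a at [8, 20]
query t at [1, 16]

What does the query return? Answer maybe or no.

Answer: maybe

Derivation:
Step 1: insert cw at [18, 21] -> counters=[0,0,0,0,0,0,0,0,0,0,0,0,0,0,0,0,0,0,1,0,0,1,0]
Step 2: insert t at [1, 16] -> counters=[0,1,0,0,0,0,0,0,0,0,0,0,0,0,0,0,1,0,1,0,0,1,0]
Step 3: insert a at [8, 20] -> counters=[0,1,0,0,0,0,0,0,1,0,0,0,0,0,0,0,1,0,1,0,1,1,0]
Step 4: insert w at [3, 14] -> counters=[0,1,0,1,0,0,0,0,1,0,0,0,0,0,1,0,1,0,1,0,1,1,0]
Step 5: insert mtl at [7, 21] -> counters=[0,1,0,1,0,0,0,1,1,0,0,0,0,0,1,0,1,0,1,0,1,2,0]
Step 6: insert w at [3, 14] -> counters=[0,1,0,2,0,0,0,1,1,0,0,0,0,0,2,0,1,0,1,0,1,2,0]
Step 7: insert t at [1, 16] -> counters=[0,2,0,2,0,0,0,1,1,0,0,0,0,0,2,0,2,0,1,0,1,2,0]
Step 8: delete t at [1, 16] -> counters=[0,1,0,2,0,0,0,1,1,0,0,0,0,0,2,0,1,0,1,0,1,2,0]
Step 9: insert mtl at [7, 21] -> counters=[0,1,0,2,0,0,0,2,1,0,0,0,0,0,2,0,1,0,1,0,1,3,0]
Step 10: insert a at [8, 20] -> counters=[0,1,0,2,0,0,0,2,2,0,0,0,0,0,2,0,1,0,1,0,2,3,0]
Query t: check counters[1]=1 counters[16]=1 -> maybe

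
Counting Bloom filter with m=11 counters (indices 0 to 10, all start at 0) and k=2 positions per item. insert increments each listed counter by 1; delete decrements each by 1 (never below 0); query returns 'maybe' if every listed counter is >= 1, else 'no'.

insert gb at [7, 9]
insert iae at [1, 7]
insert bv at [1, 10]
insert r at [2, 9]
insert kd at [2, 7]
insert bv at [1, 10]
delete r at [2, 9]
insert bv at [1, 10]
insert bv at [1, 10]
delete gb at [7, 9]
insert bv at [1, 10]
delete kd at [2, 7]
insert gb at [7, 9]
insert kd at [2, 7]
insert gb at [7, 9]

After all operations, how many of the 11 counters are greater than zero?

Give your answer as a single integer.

Answer: 5

Derivation:
Step 1: insert gb at [7, 9] -> counters=[0,0,0,0,0,0,0,1,0,1,0]
Step 2: insert iae at [1, 7] -> counters=[0,1,0,0,0,0,0,2,0,1,0]
Step 3: insert bv at [1, 10] -> counters=[0,2,0,0,0,0,0,2,0,1,1]
Step 4: insert r at [2, 9] -> counters=[0,2,1,0,0,0,0,2,0,2,1]
Step 5: insert kd at [2, 7] -> counters=[0,2,2,0,0,0,0,3,0,2,1]
Step 6: insert bv at [1, 10] -> counters=[0,3,2,0,0,0,0,3,0,2,2]
Step 7: delete r at [2, 9] -> counters=[0,3,1,0,0,0,0,3,0,1,2]
Step 8: insert bv at [1, 10] -> counters=[0,4,1,0,0,0,0,3,0,1,3]
Step 9: insert bv at [1, 10] -> counters=[0,5,1,0,0,0,0,3,0,1,4]
Step 10: delete gb at [7, 9] -> counters=[0,5,1,0,0,0,0,2,0,0,4]
Step 11: insert bv at [1, 10] -> counters=[0,6,1,0,0,0,0,2,0,0,5]
Step 12: delete kd at [2, 7] -> counters=[0,6,0,0,0,0,0,1,0,0,5]
Step 13: insert gb at [7, 9] -> counters=[0,6,0,0,0,0,0,2,0,1,5]
Step 14: insert kd at [2, 7] -> counters=[0,6,1,0,0,0,0,3,0,1,5]
Step 15: insert gb at [7, 9] -> counters=[0,6,1,0,0,0,0,4,0,2,5]
Final counters=[0,6,1,0,0,0,0,4,0,2,5] -> 5 nonzero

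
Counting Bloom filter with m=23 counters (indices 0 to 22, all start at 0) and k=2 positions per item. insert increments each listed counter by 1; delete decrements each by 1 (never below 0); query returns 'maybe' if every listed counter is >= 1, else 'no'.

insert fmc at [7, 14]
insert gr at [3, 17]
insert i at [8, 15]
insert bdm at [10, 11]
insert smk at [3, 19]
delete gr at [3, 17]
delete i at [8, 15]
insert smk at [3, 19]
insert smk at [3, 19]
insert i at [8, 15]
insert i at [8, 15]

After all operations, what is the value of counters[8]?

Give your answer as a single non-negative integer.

Step 1: insert fmc at [7, 14] -> counters=[0,0,0,0,0,0,0,1,0,0,0,0,0,0,1,0,0,0,0,0,0,0,0]
Step 2: insert gr at [3, 17] -> counters=[0,0,0,1,0,0,0,1,0,0,0,0,0,0,1,0,0,1,0,0,0,0,0]
Step 3: insert i at [8, 15] -> counters=[0,0,0,1,0,0,0,1,1,0,0,0,0,0,1,1,0,1,0,0,0,0,0]
Step 4: insert bdm at [10, 11] -> counters=[0,0,0,1,0,0,0,1,1,0,1,1,0,0,1,1,0,1,0,0,0,0,0]
Step 5: insert smk at [3, 19] -> counters=[0,0,0,2,0,0,0,1,1,0,1,1,0,0,1,1,0,1,0,1,0,0,0]
Step 6: delete gr at [3, 17] -> counters=[0,0,0,1,0,0,0,1,1,0,1,1,0,0,1,1,0,0,0,1,0,0,0]
Step 7: delete i at [8, 15] -> counters=[0,0,0,1,0,0,0,1,0,0,1,1,0,0,1,0,0,0,0,1,0,0,0]
Step 8: insert smk at [3, 19] -> counters=[0,0,0,2,0,0,0,1,0,0,1,1,0,0,1,0,0,0,0,2,0,0,0]
Step 9: insert smk at [3, 19] -> counters=[0,0,0,3,0,0,0,1,0,0,1,1,0,0,1,0,0,0,0,3,0,0,0]
Step 10: insert i at [8, 15] -> counters=[0,0,0,3,0,0,0,1,1,0,1,1,0,0,1,1,0,0,0,3,0,0,0]
Step 11: insert i at [8, 15] -> counters=[0,0,0,3,0,0,0,1,2,0,1,1,0,0,1,2,0,0,0,3,0,0,0]
Final counters=[0,0,0,3,0,0,0,1,2,0,1,1,0,0,1,2,0,0,0,3,0,0,0] -> counters[8]=2

Answer: 2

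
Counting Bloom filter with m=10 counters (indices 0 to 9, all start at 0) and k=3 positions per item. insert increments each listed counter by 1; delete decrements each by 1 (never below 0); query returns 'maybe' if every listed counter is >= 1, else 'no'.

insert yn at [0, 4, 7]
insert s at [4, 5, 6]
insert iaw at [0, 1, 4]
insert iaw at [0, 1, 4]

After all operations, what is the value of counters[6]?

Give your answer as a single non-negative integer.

Step 1: insert yn at [0, 4, 7] -> counters=[1,0,0,0,1,0,0,1,0,0]
Step 2: insert s at [4, 5, 6] -> counters=[1,0,0,0,2,1,1,1,0,0]
Step 3: insert iaw at [0, 1, 4] -> counters=[2,1,0,0,3,1,1,1,0,0]
Step 4: insert iaw at [0, 1, 4] -> counters=[3,2,0,0,4,1,1,1,0,0]
Final counters=[3,2,0,0,4,1,1,1,0,0] -> counters[6]=1

Answer: 1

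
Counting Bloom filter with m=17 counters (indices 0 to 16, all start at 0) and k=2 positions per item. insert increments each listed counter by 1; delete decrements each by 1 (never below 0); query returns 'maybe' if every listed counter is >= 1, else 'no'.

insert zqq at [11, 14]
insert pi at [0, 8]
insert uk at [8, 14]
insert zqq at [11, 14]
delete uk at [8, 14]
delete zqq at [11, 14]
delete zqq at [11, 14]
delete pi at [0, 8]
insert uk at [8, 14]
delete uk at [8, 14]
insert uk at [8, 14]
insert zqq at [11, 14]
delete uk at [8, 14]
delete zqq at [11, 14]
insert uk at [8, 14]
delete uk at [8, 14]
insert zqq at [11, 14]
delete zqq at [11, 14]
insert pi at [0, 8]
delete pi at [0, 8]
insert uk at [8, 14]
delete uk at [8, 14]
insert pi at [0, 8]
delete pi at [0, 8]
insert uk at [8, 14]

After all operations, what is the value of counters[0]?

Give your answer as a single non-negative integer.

Answer: 0

Derivation:
Step 1: insert zqq at [11, 14] -> counters=[0,0,0,0,0,0,0,0,0,0,0,1,0,0,1,0,0]
Step 2: insert pi at [0, 8] -> counters=[1,0,0,0,0,0,0,0,1,0,0,1,0,0,1,0,0]
Step 3: insert uk at [8, 14] -> counters=[1,0,0,0,0,0,0,0,2,0,0,1,0,0,2,0,0]
Step 4: insert zqq at [11, 14] -> counters=[1,0,0,0,0,0,0,0,2,0,0,2,0,0,3,0,0]
Step 5: delete uk at [8, 14] -> counters=[1,0,0,0,0,0,0,0,1,0,0,2,0,0,2,0,0]
Step 6: delete zqq at [11, 14] -> counters=[1,0,0,0,0,0,0,0,1,0,0,1,0,0,1,0,0]
Step 7: delete zqq at [11, 14] -> counters=[1,0,0,0,0,0,0,0,1,0,0,0,0,0,0,0,0]
Step 8: delete pi at [0, 8] -> counters=[0,0,0,0,0,0,0,0,0,0,0,0,0,0,0,0,0]
Step 9: insert uk at [8, 14] -> counters=[0,0,0,0,0,0,0,0,1,0,0,0,0,0,1,0,0]
Step 10: delete uk at [8, 14] -> counters=[0,0,0,0,0,0,0,0,0,0,0,0,0,0,0,0,0]
Step 11: insert uk at [8, 14] -> counters=[0,0,0,0,0,0,0,0,1,0,0,0,0,0,1,0,0]
Step 12: insert zqq at [11, 14] -> counters=[0,0,0,0,0,0,0,0,1,0,0,1,0,0,2,0,0]
Step 13: delete uk at [8, 14] -> counters=[0,0,0,0,0,0,0,0,0,0,0,1,0,0,1,0,0]
Step 14: delete zqq at [11, 14] -> counters=[0,0,0,0,0,0,0,0,0,0,0,0,0,0,0,0,0]
Step 15: insert uk at [8, 14] -> counters=[0,0,0,0,0,0,0,0,1,0,0,0,0,0,1,0,0]
Step 16: delete uk at [8, 14] -> counters=[0,0,0,0,0,0,0,0,0,0,0,0,0,0,0,0,0]
Step 17: insert zqq at [11, 14] -> counters=[0,0,0,0,0,0,0,0,0,0,0,1,0,0,1,0,0]
Step 18: delete zqq at [11, 14] -> counters=[0,0,0,0,0,0,0,0,0,0,0,0,0,0,0,0,0]
Step 19: insert pi at [0, 8] -> counters=[1,0,0,0,0,0,0,0,1,0,0,0,0,0,0,0,0]
Step 20: delete pi at [0, 8] -> counters=[0,0,0,0,0,0,0,0,0,0,0,0,0,0,0,0,0]
Step 21: insert uk at [8, 14] -> counters=[0,0,0,0,0,0,0,0,1,0,0,0,0,0,1,0,0]
Step 22: delete uk at [8, 14] -> counters=[0,0,0,0,0,0,0,0,0,0,0,0,0,0,0,0,0]
Step 23: insert pi at [0, 8] -> counters=[1,0,0,0,0,0,0,0,1,0,0,0,0,0,0,0,0]
Step 24: delete pi at [0, 8] -> counters=[0,0,0,0,0,0,0,0,0,0,0,0,0,0,0,0,0]
Step 25: insert uk at [8, 14] -> counters=[0,0,0,0,0,0,0,0,1,0,0,0,0,0,1,0,0]
Final counters=[0,0,0,0,0,0,0,0,1,0,0,0,0,0,1,0,0] -> counters[0]=0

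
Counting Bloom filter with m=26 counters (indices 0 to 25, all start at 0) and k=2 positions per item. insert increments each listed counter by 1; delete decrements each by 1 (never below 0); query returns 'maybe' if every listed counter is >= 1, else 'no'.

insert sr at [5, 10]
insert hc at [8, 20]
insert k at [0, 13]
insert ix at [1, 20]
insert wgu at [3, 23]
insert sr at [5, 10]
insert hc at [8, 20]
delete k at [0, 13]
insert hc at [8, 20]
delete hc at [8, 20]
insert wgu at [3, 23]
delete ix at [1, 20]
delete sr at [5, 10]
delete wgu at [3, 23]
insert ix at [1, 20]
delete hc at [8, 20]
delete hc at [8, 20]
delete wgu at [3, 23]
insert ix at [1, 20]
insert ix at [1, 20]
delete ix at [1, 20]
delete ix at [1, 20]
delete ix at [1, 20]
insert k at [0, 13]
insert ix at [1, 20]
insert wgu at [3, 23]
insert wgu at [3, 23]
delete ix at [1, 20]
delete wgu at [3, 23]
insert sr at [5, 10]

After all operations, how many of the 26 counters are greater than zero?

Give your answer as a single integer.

Answer: 6

Derivation:
Step 1: insert sr at [5, 10] -> counters=[0,0,0,0,0,1,0,0,0,0,1,0,0,0,0,0,0,0,0,0,0,0,0,0,0,0]
Step 2: insert hc at [8, 20] -> counters=[0,0,0,0,0,1,0,0,1,0,1,0,0,0,0,0,0,0,0,0,1,0,0,0,0,0]
Step 3: insert k at [0, 13] -> counters=[1,0,0,0,0,1,0,0,1,0,1,0,0,1,0,0,0,0,0,0,1,0,0,0,0,0]
Step 4: insert ix at [1, 20] -> counters=[1,1,0,0,0,1,0,0,1,0,1,0,0,1,0,0,0,0,0,0,2,0,0,0,0,0]
Step 5: insert wgu at [3, 23] -> counters=[1,1,0,1,0,1,0,0,1,0,1,0,0,1,0,0,0,0,0,0,2,0,0,1,0,0]
Step 6: insert sr at [5, 10] -> counters=[1,1,0,1,0,2,0,0,1,0,2,0,0,1,0,0,0,0,0,0,2,0,0,1,0,0]
Step 7: insert hc at [8, 20] -> counters=[1,1,0,1,0,2,0,0,2,0,2,0,0,1,0,0,0,0,0,0,3,0,0,1,0,0]
Step 8: delete k at [0, 13] -> counters=[0,1,0,1,0,2,0,0,2,0,2,0,0,0,0,0,0,0,0,0,3,0,0,1,0,0]
Step 9: insert hc at [8, 20] -> counters=[0,1,0,1,0,2,0,0,3,0,2,0,0,0,0,0,0,0,0,0,4,0,0,1,0,0]
Step 10: delete hc at [8, 20] -> counters=[0,1,0,1,0,2,0,0,2,0,2,0,0,0,0,0,0,0,0,0,3,0,0,1,0,0]
Step 11: insert wgu at [3, 23] -> counters=[0,1,0,2,0,2,0,0,2,0,2,0,0,0,0,0,0,0,0,0,3,0,0,2,0,0]
Step 12: delete ix at [1, 20] -> counters=[0,0,0,2,0,2,0,0,2,0,2,0,0,0,0,0,0,0,0,0,2,0,0,2,0,0]
Step 13: delete sr at [5, 10] -> counters=[0,0,0,2,0,1,0,0,2,0,1,0,0,0,0,0,0,0,0,0,2,0,0,2,0,0]
Step 14: delete wgu at [3, 23] -> counters=[0,0,0,1,0,1,0,0,2,0,1,0,0,0,0,0,0,0,0,0,2,0,0,1,0,0]
Step 15: insert ix at [1, 20] -> counters=[0,1,0,1,0,1,0,0,2,0,1,0,0,0,0,0,0,0,0,0,3,0,0,1,0,0]
Step 16: delete hc at [8, 20] -> counters=[0,1,0,1,0,1,0,0,1,0,1,0,0,0,0,0,0,0,0,0,2,0,0,1,0,0]
Step 17: delete hc at [8, 20] -> counters=[0,1,0,1,0,1,0,0,0,0,1,0,0,0,0,0,0,0,0,0,1,0,0,1,0,0]
Step 18: delete wgu at [3, 23] -> counters=[0,1,0,0,0,1,0,0,0,0,1,0,0,0,0,0,0,0,0,0,1,0,0,0,0,0]
Step 19: insert ix at [1, 20] -> counters=[0,2,0,0,0,1,0,0,0,0,1,0,0,0,0,0,0,0,0,0,2,0,0,0,0,0]
Step 20: insert ix at [1, 20] -> counters=[0,3,0,0,0,1,0,0,0,0,1,0,0,0,0,0,0,0,0,0,3,0,0,0,0,0]
Step 21: delete ix at [1, 20] -> counters=[0,2,0,0,0,1,0,0,0,0,1,0,0,0,0,0,0,0,0,0,2,0,0,0,0,0]
Step 22: delete ix at [1, 20] -> counters=[0,1,0,0,0,1,0,0,0,0,1,0,0,0,0,0,0,0,0,0,1,0,0,0,0,0]
Step 23: delete ix at [1, 20] -> counters=[0,0,0,0,0,1,0,0,0,0,1,0,0,0,0,0,0,0,0,0,0,0,0,0,0,0]
Step 24: insert k at [0, 13] -> counters=[1,0,0,0,0,1,0,0,0,0,1,0,0,1,0,0,0,0,0,0,0,0,0,0,0,0]
Step 25: insert ix at [1, 20] -> counters=[1,1,0,0,0,1,0,0,0,0,1,0,0,1,0,0,0,0,0,0,1,0,0,0,0,0]
Step 26: insert wgu at [3, 23] -> counters=[1,1,0,1,0,1,0,0,0,0,1,0,0,1,0,0,0,0,0,0,1,0,0,1,0,0]
Step 27: insert wgu at [3, 23] -> counters=[1,1,0,2,0,1,0,0,0,0,1,0,0,1,0,0,0,0,0,0,1,0,0,2,0,0]
Step 28: delete ix at [1, 20] -> counters=[1,0,0,2,0,1,0,0,0,0,1,0,0,1,0,0,0,0,0,0,0,0,0,2,0,0]
Step 29: delete wgu at [3, 23] -> counters=[1,0,0,1,0,1,0,0,0,0,1,0,0,1,0,0,0,0,0,0,0,0,0,1,0,0]
Step 30: insert sr at [5, 10] -> counters=[1,0,0,1,0,2,0,0,0,0,2,0,0,1,0,0,0,0,0,0,0,0,0,1,0,0]
Final counters=[1,0,0,1,0,2,0,0,0,0,2,0,0,1,0,0,0,0,0,0,0,0,0,1,0,0] -> 6 nonzero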